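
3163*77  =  243551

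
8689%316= 157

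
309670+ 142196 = 451866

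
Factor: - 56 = - 2^3*7^1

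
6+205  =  211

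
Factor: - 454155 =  - 3^1*5^1*13^1 * 17^1 * 137^1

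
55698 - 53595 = 2103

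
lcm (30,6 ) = 30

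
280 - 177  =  103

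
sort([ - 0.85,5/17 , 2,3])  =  [ - 0.85,5/17,2,3]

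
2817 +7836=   10653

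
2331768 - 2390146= -58378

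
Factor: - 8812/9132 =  - 2203/2283 = - 3^(-1)* 761^( - 1 )*2203^1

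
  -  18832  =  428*( - 44)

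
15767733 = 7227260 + 8540473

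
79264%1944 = 1504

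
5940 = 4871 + 1069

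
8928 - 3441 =5487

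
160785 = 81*1985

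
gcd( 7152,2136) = 24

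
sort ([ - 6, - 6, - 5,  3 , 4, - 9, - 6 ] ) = [- 9,-6 , - 6, - 6, - 5, 3, 4]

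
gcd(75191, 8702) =1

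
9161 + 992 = 10153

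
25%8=1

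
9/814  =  9/814   =  0.01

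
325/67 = 4 + 57/67 = 4.85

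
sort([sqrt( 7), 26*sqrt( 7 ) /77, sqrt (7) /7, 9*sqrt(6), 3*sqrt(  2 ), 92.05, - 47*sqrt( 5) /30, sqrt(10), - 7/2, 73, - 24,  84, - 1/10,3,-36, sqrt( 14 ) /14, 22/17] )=[ - 36, - 24, - 47*sqrt( 5)/30, - 7/2, - 1/10, sqrt(14 ) /14,sqrt( 7 )/7,26*sqrt( 7 )/77, 22/17, sqrt(7), 3, sqrt( 10 ),3*sqrt (2 ) , 9*sqrt (6 ) , 73,  84, 92.05]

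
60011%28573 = 2865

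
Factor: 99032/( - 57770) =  - 2^2 * 5^ ( - 1)*53^(- 1)*109^( - 1 )*12379^1 = - 49516/28885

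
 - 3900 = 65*( - 60 )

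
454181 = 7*64883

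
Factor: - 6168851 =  - 13^1 * 29^1*16363^1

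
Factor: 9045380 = 2^2*5^1*452269^1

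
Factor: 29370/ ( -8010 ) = - 3^( - 1) * 11^1 = -11/3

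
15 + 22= 37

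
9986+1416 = 11402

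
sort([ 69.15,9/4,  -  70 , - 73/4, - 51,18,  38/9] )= [ - 70 , - 51, - 73/4,9/4,38/9, 18,69.15]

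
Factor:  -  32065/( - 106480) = 2^( - 4)*11^( - 1 )*53^1= 53/176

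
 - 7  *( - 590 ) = 4130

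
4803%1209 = 1176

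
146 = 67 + 79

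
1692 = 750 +942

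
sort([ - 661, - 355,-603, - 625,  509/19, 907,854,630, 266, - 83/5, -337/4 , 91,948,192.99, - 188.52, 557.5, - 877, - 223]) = [ - 877, - 661, - 625, - 603, - 355, - 223,-188.52 , - 337/4, - 83/5, 509/19, 91, 192.99, 266 , 557.5,  630, 854,  907,948]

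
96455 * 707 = 68193685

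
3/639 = 1/213 = 0.00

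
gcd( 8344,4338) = 2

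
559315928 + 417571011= 976886939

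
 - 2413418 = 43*( - 56126)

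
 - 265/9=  - 265/9 = - 29.44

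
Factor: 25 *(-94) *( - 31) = 2^1 *5^2*31^1 * 47^1= 72850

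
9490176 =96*98856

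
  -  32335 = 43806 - 76141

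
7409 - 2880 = 4529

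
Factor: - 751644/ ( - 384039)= 2^2*71^( - 1) * 601^( - 1) * 20879^1 = 83516/42671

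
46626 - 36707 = 9919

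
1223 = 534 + 689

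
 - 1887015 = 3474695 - 5361710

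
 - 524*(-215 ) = 112660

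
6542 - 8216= - 1674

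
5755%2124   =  1507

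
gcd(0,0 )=0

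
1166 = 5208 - 4042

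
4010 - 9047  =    -  5037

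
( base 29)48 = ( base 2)1111100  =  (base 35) 3j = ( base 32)3s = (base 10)124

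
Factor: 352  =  2^5* 11^1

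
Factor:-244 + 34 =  - 2^1*3^1*5^1*7^1  =  -210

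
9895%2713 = 1756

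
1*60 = 60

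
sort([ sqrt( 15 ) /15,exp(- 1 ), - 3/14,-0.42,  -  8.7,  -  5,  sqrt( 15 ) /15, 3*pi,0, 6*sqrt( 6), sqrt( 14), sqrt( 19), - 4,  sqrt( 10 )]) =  [  -  8.7, - 5,-4,-0.42, - 3/14,0, sqrt (15) /15,  sqrt( 15)/15, exp( - 1 ),  sqrt( 10),sqrt(14), sqrt ( 19), 3*pi, 6*sqrt( 6 ) ] 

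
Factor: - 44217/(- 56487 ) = 3^1*17^3*19^( - 1) * 991^( - 1 )= 14739/18829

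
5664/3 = 1888 = 1888.00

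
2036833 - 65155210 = -63118377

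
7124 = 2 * 3562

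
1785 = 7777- 5992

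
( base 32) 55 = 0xA5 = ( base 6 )433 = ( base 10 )165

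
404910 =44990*9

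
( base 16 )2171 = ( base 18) 187B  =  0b10000101110001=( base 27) bk2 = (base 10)8561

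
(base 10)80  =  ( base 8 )120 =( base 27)2Q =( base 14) 5a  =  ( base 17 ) 4c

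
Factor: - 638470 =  - 2^1*5^1 * 7^2*1303^1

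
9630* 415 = 3996450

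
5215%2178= 859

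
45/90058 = 45/90058 = 0.00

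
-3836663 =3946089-7782752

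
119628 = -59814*(-2)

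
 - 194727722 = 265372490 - 460100212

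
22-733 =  - 711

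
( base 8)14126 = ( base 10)6230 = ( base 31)6EU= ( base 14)23b0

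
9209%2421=1946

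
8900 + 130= 9030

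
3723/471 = 1241/157 = 7.90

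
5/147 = 5/147 = 0.03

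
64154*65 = 4170010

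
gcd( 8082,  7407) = 9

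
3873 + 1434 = 5307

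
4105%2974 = 1131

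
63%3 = 0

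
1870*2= 3740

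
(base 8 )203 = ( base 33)3W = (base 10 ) 131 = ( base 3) 11212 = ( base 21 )65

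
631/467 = 1 + 164/467 = 1.35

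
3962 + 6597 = 10559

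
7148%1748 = 156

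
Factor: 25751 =11^1*2341^1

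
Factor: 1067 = 11^1*97^1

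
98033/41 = 2391 + 2/41 = 2391.05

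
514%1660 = 514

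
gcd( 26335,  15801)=5267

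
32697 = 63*519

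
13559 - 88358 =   -  74799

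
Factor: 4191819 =3^1*23^1 * 79^1*769^1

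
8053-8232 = -179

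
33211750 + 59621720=92833470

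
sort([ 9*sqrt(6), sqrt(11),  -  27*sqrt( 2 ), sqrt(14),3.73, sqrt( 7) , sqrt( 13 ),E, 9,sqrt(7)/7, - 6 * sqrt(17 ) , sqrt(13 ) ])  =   [ - 27*sqrt( 2),-6*sqrt( 17), sqrt(7)/7,sqrt( 7),  E, sqrt(11 ), sqrt(13 ),sqrt (13),3.73,sqrt (14), 9,9*sqrt( 6) ] 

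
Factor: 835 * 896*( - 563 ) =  - 2^7 *5^1*7^1*167^1*563^1 = - 421214080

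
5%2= 1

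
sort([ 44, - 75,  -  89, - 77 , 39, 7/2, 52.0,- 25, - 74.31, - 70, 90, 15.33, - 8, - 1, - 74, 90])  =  [ - 89, - 77, - 75, - 74.31, - 74, - 70, - 25, - 8 ,- 1,  7/2, 15.33, 39, 44,52.0,90, 90]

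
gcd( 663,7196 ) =1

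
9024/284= 2256/71= 31.77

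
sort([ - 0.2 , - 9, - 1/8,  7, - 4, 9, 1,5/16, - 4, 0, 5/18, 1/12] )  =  [ - 9, - 4,-4, - 0.2, - 1/8,0, 1/12 , 5/18, 5/16 , 1, 7, 9]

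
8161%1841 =797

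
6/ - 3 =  -2+0/1 = -2.00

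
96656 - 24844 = 71812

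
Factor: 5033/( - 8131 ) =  - 7^1*47^( - 1)*173^( - 1 )*719^1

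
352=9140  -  8788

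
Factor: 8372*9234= 77307048 = 2^3*3^5*7^1*13^1*19^1*23^1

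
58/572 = 29/286 = 0.10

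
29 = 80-51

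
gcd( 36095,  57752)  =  7219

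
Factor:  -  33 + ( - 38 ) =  - 71^1 = -  71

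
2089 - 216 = 1873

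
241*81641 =19675481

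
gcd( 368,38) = 2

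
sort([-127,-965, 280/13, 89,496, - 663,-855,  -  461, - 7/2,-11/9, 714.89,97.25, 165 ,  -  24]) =[ - 965, - 855,-663,-461, - 127,-24, - 7/2, - 11/9,280/13, 89,97.25,165,496,714.89]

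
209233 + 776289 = 985522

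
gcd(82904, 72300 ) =964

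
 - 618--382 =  - 236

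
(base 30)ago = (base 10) 9504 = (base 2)10010100100000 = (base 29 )b8l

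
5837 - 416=5421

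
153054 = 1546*99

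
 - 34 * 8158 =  - 277372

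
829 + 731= 1560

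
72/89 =72/89 =0.81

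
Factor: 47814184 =2^3*11^1*19^1 * 28597^1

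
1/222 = 1/222 = 0.00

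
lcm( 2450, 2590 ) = 90650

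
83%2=1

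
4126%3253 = 873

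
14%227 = 14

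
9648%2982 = 702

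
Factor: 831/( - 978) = - 2^( - 1)*163^( - 1)*277^1 = - 277/326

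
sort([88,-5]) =[ - 5,88 ]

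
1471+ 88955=90426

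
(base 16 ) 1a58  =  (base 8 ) 15130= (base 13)30ba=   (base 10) 6744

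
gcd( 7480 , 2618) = 374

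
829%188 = 77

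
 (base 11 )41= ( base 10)45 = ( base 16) 2D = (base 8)55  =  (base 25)1K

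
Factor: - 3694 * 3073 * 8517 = -96682105254 = - 2^1*3^1*7^1*17^1*167^1 * 439^1 *1847^1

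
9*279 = 2511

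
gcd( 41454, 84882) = 1974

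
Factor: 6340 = 2^2*5^1*317^1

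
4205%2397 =1808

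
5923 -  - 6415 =12338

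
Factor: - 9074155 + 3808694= - 17^1 *113^1 * 2741^1=- 5265461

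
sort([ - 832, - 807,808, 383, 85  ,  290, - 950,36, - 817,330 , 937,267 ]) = [ - 950, - 832, - 817, - 807, 36,85,267,  290,330,383, 808,  937 ]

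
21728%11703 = 10025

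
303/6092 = 303/6092 = 0.05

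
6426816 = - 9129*( - 704 )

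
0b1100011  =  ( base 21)4f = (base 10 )99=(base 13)78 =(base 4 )1203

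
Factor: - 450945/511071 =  - 15/17 = - 3^1*5^1*17^( - 1)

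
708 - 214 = 494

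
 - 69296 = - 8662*8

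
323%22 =15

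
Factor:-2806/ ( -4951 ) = 2^1*23^1*61^1*4951^(  -  1) 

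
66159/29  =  2281 + 10/29 = 2281.34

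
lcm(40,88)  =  440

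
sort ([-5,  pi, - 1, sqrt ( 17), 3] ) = [-5,-1,3, pi,sqrt(17 ) ] 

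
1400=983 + 417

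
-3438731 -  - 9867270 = 6428539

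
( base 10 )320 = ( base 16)140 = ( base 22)ec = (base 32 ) a0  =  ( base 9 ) 385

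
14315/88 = 162 + 59/88 = 162.67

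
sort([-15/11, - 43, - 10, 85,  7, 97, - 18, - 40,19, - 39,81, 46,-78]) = [-78, - 43, - 40, - 39, - 18, - 10, - 15/11 , 7, 19,46,81, 85,97 ] 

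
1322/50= 26 + 11/25 = 26.44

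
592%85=82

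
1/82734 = 1/82734 = 0.00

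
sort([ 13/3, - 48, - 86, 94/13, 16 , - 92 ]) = [  -  92, - 86, - 48, 13/3, 94/13,16] 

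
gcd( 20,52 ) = 4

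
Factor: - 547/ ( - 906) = 2^( - 1)*3^( - 1 )*151^( - 1 ) *547^1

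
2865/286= 2865/286 = 10.02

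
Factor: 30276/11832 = 2^(  -  1)* 3^1 * 17^(-1)*29^1 = 87/34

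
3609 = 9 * 401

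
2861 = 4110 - 1249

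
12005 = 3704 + 8301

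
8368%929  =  7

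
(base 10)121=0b1111001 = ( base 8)171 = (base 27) 4d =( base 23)56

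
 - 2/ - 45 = 2/45 = 0.04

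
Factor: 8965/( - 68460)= - 11/84 = - 2^(-2 ) * 3^( - 1 )*7^( - 1 ) * 11^1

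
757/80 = 9 + 37/80=9.46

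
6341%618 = 161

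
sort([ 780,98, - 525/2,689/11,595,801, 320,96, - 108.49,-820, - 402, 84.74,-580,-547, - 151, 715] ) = [ - 820, - 580,-547, - 402,- 525/2,-151,-108.49,689/11,  84.74, 96,98,320,595, 715, 780,801]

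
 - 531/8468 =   -  1 + 7937/8468 =-0.06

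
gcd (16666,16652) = 2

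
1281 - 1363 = -82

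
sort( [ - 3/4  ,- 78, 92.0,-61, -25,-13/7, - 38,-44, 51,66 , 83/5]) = [-78, - 61, - 44,  -  38, - 25 , -13/7 , - 3/4, 83/5,51, 66,92.0] 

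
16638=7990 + 8648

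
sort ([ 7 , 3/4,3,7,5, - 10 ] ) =[ - 10 , 3/4,3,5,7,7] 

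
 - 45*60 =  - 2700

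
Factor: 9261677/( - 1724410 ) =-2^ ( -1)*5^(-1)*172441^( - 1)*9261677^1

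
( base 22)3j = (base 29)2R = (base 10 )85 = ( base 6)221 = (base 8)125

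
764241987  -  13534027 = 750707960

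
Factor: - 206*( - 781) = 160886 = 2^1*11^1*71^1*103^1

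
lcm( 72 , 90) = 360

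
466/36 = 233/18= 12.94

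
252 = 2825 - 2573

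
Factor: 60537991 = 97^1 *571^1*1093^1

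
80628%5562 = 2760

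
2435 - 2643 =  - 208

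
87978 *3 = 263934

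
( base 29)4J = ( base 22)63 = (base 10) 135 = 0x87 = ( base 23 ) 5K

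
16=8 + 8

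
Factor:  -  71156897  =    -  7^1*10165271^1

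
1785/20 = 357/4 = 89.25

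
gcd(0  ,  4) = 4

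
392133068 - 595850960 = -203717892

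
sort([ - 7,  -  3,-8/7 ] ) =[-7, - 3,- 8/7 ]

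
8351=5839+2512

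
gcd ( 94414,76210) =2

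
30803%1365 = 773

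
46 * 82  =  3772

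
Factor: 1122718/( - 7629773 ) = - 2^1*19^( - 1 )*401567^( - 1 ) * 561359^1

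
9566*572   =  5471752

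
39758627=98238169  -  58479542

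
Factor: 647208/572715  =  2^3*5^(-1)*11^ ( - 1) * 13^ ( - 1 )*101^1 = 808/715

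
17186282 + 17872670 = 35058952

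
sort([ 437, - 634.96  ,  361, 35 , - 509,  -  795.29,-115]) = [  -  795.29, -634.96, - 509 ,-115,  35, 361, 437 ]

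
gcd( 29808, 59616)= 29808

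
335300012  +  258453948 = 593753960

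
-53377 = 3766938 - 3820315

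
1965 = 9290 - 7325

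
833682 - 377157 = 456525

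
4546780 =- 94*(  -  48370) 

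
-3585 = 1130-4715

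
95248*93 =8858064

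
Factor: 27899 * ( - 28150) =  - 785356850 = - 2^1*5^2 * 23^1*563^1*1213^1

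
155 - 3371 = -3216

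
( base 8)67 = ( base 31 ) 1o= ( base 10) 55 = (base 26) 23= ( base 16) 37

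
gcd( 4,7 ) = 1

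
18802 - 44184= - 25382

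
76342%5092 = 5054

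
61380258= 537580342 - 476200084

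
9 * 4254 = 38286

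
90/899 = 90/899 =0.10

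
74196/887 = 83 + 575/887 = 83.65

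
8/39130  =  4/19565 = 0.00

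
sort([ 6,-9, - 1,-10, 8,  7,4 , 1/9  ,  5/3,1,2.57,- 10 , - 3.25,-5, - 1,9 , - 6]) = [ -10,-10,-9,-6,- 5, - 3.25, - 1,  -  1,  1/9,1,5/3,  2.57,  4,6 , 7, 8,9]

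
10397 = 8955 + 1442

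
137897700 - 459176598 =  - 321278898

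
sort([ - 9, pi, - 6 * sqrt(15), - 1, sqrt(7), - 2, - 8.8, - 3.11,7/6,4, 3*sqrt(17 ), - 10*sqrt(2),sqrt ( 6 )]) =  [ - 6*sqrt( 15 ),  -  10*sqrt(2 ), - 9,-8.8 , - 3.11, -2, - 1,7/6 , sqrt(6), sqrt(7 ),pi,4,3*sqrt(17 )]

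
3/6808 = 3/6808 = 0.00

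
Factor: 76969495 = 5^1*61^1* 252359^1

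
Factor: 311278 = 2^1*11^1 * 14149^1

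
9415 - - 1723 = 11138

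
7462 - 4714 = 2748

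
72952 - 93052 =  - 20100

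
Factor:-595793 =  - 11^1*54163^1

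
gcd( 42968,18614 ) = 82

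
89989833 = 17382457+72607376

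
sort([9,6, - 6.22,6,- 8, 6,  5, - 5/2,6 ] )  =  [-8, - 6.22, - 5/2,5, 6,6,6,6, 9]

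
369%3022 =369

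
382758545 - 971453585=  - 588695040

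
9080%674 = 318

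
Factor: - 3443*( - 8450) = 29093350 = 2^1*5^2*11^1*13^2*313^1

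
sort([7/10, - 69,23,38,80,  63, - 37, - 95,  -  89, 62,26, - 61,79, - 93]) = [ - 95, - 93,-89, - 69, - 61, - 37, 7/10,23 , 26,  38,62,63,79, 80] 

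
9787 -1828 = 7959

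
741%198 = 147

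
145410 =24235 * 6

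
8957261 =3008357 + 5948904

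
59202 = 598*99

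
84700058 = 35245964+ 49454094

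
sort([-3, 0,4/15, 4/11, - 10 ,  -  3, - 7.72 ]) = [ - 10,  -  7.72, -3 , - 3,0, 4/15, 4/11 ]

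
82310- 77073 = 5237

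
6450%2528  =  1394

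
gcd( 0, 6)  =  6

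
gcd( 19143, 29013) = 3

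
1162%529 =104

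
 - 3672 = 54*( - 68 )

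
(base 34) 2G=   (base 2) 1010100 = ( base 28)30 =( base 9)103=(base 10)84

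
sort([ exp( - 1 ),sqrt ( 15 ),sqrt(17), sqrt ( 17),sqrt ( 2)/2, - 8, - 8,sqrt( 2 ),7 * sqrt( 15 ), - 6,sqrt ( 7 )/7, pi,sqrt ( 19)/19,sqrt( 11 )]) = [ - 8,-8, - 6,sqrt( 19 )/19, exp( - 1), sqrt(7 ) /7,sqrt(2 ) /2,sqrt ( 2 ),pi,sqrt ( 11),sqrt(15),sqrt( 17),sqrt(17),7*sqrt( 15 )]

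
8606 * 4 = 34424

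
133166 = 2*66583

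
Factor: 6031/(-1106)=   - 2^( - 1 )*7^( - 1 ) *37^1*79^( - 1 )*163^1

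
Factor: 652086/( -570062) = - 326043/285031=- 3^2*17^1  *  2131^1*  285031^( - 1) 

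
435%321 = 114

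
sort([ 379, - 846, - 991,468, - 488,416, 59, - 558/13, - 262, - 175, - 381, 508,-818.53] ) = [ - 991, - 846,-818.53, - 488,  -  381,- 262,-175,-558/13, 59, 379, 416, 468, 508 ]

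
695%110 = 35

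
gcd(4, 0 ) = 4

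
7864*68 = 534752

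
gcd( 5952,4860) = 12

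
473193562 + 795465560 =1268659122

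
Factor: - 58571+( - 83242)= - 141813 = -  3^2*7^1*2251^1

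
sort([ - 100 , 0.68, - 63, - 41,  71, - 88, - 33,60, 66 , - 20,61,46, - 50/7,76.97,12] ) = [ - 100 , - 88, - 63, - 41, - 33,  -  20, - 50/7,  0.68,  12,  46, 60,61,66,  71, 76.97]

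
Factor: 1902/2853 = 2/3=   2^1*3^( - 1)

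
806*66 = 53196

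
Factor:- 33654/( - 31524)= 2^(-1)*37^( - 1)*79^1 = 79/74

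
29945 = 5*5989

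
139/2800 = 139/2800 = 0.05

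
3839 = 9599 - 5760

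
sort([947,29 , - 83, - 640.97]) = [ - 640.97, - 83,  29, 947]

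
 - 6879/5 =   -  1376 + 1/5 = -1375.80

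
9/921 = 3/307= 0.01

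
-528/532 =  - 1 + 1/133 = -  0.99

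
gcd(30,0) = 30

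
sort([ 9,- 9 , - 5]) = [ - 9, - 5,9]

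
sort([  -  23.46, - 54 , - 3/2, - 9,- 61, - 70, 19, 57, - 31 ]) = [-70, - 61, - 54,-31, - 23.46, - 9, - 3/2, 19, 57] 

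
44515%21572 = 1371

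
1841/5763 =1841/5763 = 0.32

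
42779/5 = 42779/5 = 8555.80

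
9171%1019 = 0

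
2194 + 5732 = 7926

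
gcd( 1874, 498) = 2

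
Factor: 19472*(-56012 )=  - 2^6*11^1 *19^1 * 67^1*1217^1 = - 1090665664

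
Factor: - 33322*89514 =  - 2^2*3^2*4973^1*16661^1 = - 2982785508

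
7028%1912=1292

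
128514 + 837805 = 966319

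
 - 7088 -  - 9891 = 2803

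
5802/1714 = 2901/857 = 3.39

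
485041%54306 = 50593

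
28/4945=28/4945 = 0.01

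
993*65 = 64545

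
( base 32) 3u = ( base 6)330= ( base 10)126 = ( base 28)4E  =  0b1111110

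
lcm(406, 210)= 6090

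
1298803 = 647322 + 651481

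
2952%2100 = 852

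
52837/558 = 52837/558 = 94.69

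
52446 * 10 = 524460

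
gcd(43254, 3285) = 9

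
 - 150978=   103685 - 254663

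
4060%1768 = 524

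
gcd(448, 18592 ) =224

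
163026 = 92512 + 70514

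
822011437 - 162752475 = 659258962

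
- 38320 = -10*3832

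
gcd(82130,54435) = 955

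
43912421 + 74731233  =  118643654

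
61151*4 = 244604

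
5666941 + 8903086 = 14570027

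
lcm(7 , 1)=7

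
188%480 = 188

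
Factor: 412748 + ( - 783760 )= - 371012=- 2^2*92753^1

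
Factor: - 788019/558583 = -3^1*193^1*1361^1*558583^(-1 ) 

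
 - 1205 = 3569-4774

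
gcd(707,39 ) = 1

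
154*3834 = 590436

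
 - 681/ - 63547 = 681/63547 = 0.01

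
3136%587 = 201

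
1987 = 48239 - 46252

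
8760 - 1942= 6818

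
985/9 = 109+4/9 = 109.44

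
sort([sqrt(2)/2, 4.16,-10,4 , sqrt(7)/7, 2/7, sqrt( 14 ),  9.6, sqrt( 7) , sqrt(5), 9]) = [ -10 , 2/7, sqrt( 7)/7, sqrt(2 ) /2,sqrt( 5), sqrt( 7), sqrt ( 14), 4, 4.16,9 , 9.6] 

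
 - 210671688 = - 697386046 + 486714358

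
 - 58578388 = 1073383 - 59651771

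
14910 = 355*42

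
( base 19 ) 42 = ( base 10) 78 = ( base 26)30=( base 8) 116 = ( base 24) 36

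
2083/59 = 35 + 18/59 = 35.31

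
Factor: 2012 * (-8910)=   -17926920 = -  2^3*3^4 * 5^1*11^1 * 503^1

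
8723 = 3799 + 4924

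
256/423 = 256/423 = 0.61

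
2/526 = 1/263 = 0.00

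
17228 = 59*292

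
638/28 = 319/14 = 22.79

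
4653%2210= 233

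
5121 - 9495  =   - 4374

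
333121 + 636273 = 969394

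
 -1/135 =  - 1/135 = - 0.01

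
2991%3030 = 2991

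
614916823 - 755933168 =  - 141016345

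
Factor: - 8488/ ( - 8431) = 2^3*1061^1*8431^(- 1)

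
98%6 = 2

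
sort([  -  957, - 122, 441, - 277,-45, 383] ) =[ -957, - 277, - 122, - 45,383,441 ]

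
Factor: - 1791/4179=-3/7 = - 3^1*7^(  -  1 )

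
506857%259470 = 247387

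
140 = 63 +77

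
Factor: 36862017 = 3^1*3329^1* 3691^1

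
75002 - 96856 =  - 21854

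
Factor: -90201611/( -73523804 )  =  2^( - 2)*18380951^( - 1 )*90201611^1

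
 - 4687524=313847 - 5001371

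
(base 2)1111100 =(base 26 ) 4k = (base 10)124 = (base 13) 97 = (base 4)1330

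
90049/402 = 90049/402 = 224.00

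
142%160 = 142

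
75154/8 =9394 + 1/4=9394.25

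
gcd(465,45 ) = 15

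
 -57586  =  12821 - 70407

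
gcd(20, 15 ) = 5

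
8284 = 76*109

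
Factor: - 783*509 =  - 398547 = -3^3*29^1*509^1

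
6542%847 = 613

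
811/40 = 20+11/40= 20.27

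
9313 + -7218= 2095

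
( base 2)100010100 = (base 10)276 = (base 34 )84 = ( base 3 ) 101020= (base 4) 10110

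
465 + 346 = 811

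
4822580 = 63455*76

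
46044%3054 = 234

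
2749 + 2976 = 5725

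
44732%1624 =884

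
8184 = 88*93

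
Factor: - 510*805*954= - 2^2*3^3 *5^2*7^1*17^1*23^1*53^1= - 391664700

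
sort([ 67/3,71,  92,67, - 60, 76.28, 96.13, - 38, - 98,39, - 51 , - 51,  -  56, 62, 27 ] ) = [ - 98 , - 60, - 56, - 51, - 51, - 38 , 67/3 , 27,  39,62, 67 , 71, 76.28,92,96.13 ]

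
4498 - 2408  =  2090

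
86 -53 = 33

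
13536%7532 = 6004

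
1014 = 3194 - 2180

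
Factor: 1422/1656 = 79/92= 2^(  -  2)*23^( - 1)*79^1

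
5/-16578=- 5/16578 = -0.00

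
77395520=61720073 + 15675447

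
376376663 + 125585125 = 501961788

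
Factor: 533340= 2^2* 3^2  *5^1 * 2963^1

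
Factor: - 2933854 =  - 2^1*7^1*11^1 * 19051^1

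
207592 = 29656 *7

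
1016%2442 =1016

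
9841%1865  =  516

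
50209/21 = 2390 + 19/21 = 2390.90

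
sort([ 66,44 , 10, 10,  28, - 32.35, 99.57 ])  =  [ - 32.35,  10, 10,  28,44,66,99.57 ] 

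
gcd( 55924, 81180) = 1804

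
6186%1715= 1041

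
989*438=433182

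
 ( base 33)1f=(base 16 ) 30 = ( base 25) 1n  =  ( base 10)48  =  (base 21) 26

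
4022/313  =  4022/313 = 12.85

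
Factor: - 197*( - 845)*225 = 3^2*5^3*13^2*197^1  =  37454625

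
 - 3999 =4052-8051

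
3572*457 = 1632404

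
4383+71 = 4454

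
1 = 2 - 1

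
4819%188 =119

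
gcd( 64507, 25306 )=1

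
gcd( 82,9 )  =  1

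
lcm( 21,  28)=84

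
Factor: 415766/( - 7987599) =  - 2^1*3^( - 3) * 13^1 * 15991^1  *  295837^(  -  1)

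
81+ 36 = 117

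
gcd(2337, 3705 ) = 57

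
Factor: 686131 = 686131^1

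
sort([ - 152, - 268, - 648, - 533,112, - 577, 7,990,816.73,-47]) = [ - 648, - 577, - 533, - 268, -152, - 47,7,112,816.73, 990]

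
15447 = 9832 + 5615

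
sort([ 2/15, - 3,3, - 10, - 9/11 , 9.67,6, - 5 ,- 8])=[ - 10, - 8 , - 5 , - 3, - 9/11, 2/15,3, 6,9.67]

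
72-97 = -25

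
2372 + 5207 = 7579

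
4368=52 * 84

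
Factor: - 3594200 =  - 2^3*5^2*17971^1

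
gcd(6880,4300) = 860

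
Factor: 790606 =2^1 * 395303^1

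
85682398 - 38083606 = 47598792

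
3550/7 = 3550/7 = 507.14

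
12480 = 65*192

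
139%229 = 139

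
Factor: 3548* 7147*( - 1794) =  - 45491455464= - 2^3*3^1*7^1* 13^1*23^1*887^1*1021^1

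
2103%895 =313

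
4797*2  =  9594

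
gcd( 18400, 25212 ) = 4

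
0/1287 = 0  =  0.00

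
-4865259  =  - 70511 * 69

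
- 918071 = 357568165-358486236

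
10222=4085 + 6137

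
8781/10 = 878 + 1/10 =878.10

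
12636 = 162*78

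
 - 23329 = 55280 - 78609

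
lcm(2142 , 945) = 32130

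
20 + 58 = 78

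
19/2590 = 19/2590 = 0.01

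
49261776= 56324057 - 7062281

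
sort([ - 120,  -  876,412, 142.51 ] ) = [ - 876, - 120,142.51, 412 ] 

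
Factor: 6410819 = 17^1*139^1*2713^1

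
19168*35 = 670880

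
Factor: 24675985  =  5^1*4935197^1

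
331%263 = 68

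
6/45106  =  3/22553=0.00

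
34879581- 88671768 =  - 53792187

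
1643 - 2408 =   -  765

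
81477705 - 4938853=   76538852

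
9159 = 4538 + 4621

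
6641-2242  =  4399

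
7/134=7/134 =0.05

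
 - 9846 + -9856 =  - 19702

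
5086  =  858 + 4228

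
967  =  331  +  636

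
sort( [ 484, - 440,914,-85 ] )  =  [  -  440, -85,484,  914]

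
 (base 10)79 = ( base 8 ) 117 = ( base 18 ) 47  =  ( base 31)2h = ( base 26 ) 31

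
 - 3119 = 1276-4395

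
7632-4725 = 2907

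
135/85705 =27/17141= 0.00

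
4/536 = 1/134 = 0.01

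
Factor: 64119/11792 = 2^( - 4 )*3^1*29^1 =87/16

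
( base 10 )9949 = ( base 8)23335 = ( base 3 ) 111122111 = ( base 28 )CJ9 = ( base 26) EIH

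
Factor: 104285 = 5^1*20857^1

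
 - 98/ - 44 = 49/22 = 2.23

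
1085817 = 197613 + 888204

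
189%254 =189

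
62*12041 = 746542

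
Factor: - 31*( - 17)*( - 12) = -6324=- 2^2*3^1*17^1*31^1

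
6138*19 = 116622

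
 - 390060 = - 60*6501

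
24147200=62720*385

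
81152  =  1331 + 79821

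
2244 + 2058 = 4302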